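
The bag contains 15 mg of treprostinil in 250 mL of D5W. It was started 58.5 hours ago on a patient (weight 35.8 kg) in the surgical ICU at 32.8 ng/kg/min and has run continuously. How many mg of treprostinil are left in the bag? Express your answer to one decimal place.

Dose = 32.8 ng/kg/min × 35.8 kg = 1174.24 ng/min
1174.24 ng/min × 60 min/hr = 70454.4 ng/hr
Concentration = 15 mg ÷ 250 mL = 0.06 mg/mL = 60000 ng/mL
Rate = 70454.4 ng/hr ÷ 60000 ng/mL = 1.17424 mL/hr
Volume infused = 1.17424 mL/hr × 58.5 hr = 68.69304 mL
Volume remaining = 250 − 68.69304 = 181.307 mL
Drug remaining = 181.307 mL × 60000 ng/mL = 10878418 ng = 10.87842 mg

10.9 mg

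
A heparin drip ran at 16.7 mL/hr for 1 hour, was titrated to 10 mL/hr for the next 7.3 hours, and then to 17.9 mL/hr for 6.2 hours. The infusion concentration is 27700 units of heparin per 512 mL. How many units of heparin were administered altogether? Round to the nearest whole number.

Concentration = 27700 units ÷ 512 mL = 54.10156 units/mL
Stage 1: 16.7 mL/hr × 1 hr = 16.7 mL → 16.7 mL × 54.10156 units/mL = 903.4961 units
Stage 2: 10 mL/hr × 7.3 hr = 73 mL → 73 mL × 54.10156 units/mL = 3949.414 units
Stage 3: 17.9 mL/hr × 6.2 hr = 110.98 mL → 110.98 mL × 54.10156 units/mL = 6004.191 units
Total = 903.4961 + 3949.414 + 6004.191 = 10857.1 units

10857 units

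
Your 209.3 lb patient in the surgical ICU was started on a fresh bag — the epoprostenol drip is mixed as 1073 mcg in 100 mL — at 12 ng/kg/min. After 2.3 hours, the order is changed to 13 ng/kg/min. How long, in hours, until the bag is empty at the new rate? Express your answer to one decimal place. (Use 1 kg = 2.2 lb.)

Initial rate:
Weight = 209.3 lb ÷ 2.2 lb/kg = 95.13636 kg
Dose = 12 ng/kg/min × 95.13636 kg = 1141.636 ng/min
1141.636 ng/min × 60 min/hr = 68498.18 ng/hr
Concentration = 1073 mcg ÷ 100 mL = 10.73 mcg/mL = 10730 ng/mL
Rate = 68498.18 ng/hr ÷ 10730 ng/mL = 6.383801 mL/hr
Volume infused so far = 6.383801 mL/hr × 2.3 hr = 14.68274 mL
Volume remaining = 100 − 14.68274 = 85.31726 mL
New rate:
Dose = 13 ng/kg/min × 95.13636 kg = 1236.773 ng/min
1236.773 ng/min × 60 min/hr = 74206.36 ng/hr
Rate = 74206.36 ng/hr ÷ 10730 ng/mL = 6.915784 mL/hr
Time remaining = 85.31726 mL ÷ 6.915784 mL/hr = 12.3366 hr

12.3 hours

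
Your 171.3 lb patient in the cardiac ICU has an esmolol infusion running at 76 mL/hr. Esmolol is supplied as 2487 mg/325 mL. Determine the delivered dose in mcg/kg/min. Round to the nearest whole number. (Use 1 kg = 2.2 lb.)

Weight = 171.3 lb ÷ 2.2 lb/kg = 77.86364 kg
Concentration = 2487 mg ÷ 325 mL = 7.652308 mg/mL = 7652.308 mcg/mL
Drug rate = 76 mL/hr × 7652.308 mcg/mL = 581575.4 mcg/hr
581575.4 mcg/hr ÷ 60 min/hr = 9692.923 mcg/min
9692.923 mcg/min ÷ 77.86364 kg = 124.4859 mcg/kg/min

124 mcg/kg/min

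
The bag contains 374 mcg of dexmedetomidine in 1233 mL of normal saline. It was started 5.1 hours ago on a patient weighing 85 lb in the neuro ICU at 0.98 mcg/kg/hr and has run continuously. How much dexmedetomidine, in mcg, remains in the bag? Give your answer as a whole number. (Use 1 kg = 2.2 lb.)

Weight = 85 lb ÷ 2.2 lb/kg = 38.63636 kg
Dose = 0.98 mcg/kg/hr × 38.63636 kg = 37.86364 mcg/hr
Concentration = 374 mcg ÷ 1233 mL = 0.3033252 mcg/mL
Rate = 37.86364 mcg/hr ÷ 0.3033252 mcg/mL = 124.8285 mL/hr
Volume infused = 124.8285 mL/hr × 5.1 hr = 636.6254 mL
Volume remaining = 1233 − 636.6254 = 596.3746 mL
Drug remaining = 596.3746 mL × 0.3033252 mcg/mL = 180.8955 mcg

181 mcg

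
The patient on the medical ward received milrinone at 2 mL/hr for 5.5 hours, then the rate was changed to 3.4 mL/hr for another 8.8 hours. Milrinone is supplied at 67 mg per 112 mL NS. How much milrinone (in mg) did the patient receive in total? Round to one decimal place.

Concentration = 67 mg ÷ 112 mL = 0.5982143 mg/mL
Stage 1: 2 mL/hr × 5.5 hr = 11 mL → 11 mL × 0.5982143 mg/mL = 6.580357 mg
Stage 2: 3.4 mL/hr × 8.8 hr = 29.92 mL → 29.92 mL × 0.5982143 mg/mL = 17.89857 mg
Total = 6.580357 + 17.89857 = 24.47893 mg

24.5 mg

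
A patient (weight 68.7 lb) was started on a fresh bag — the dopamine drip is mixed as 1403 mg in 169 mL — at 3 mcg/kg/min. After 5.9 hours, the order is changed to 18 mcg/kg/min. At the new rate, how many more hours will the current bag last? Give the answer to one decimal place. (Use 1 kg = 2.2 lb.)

40.6 hours

Initial rate:
Weight = 68.7 lb ÷ 2.2 lb/kg = 31.22727 kg
Dose = 3 mcg/kg/min × 31.22727 kg = 93.68182 mcg/min
93.68182 mcg/min × 60 min/hr = 5620.909 mcg/hr
Concentration = 1403 mg ÷ 169 mL = 8.301775 mg/mL = 8301.775 mcg/mL
Rate = 5620.909 mcg/hr ÷ 8301.775 mcg/mL = 0.6770732 mL/hr
Volume infused so far = 0.6770732 mL/hr × 5.9 hr = 3.994732 mL
Volume remaining = 169 − 3.994732 = 165.0053 mL
New rate:
Dose = 18 mcg/kg/min × 31.22727 kg = 562.0909 mcg/min
562.0909 mcg/min × 60 min/hr = 33725.45 mcg/hr
Rate = 33725.45 mcg/hr ÷ 8301.775 mcg/mL = 4.062439 mL/hr
Time remaining = 165.0053 mL ÷ 4.062439 mL/hr = 40.61729 hr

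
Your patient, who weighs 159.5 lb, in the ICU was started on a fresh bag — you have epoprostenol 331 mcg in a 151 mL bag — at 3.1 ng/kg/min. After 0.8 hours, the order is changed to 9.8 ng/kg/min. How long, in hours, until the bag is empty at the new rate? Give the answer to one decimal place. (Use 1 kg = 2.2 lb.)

Initial rate:
Weight = 159.5 lb ÷ 2.2 lb/kg = 72.5 kg
Dose = 3.1 ng/kg/min × 72.5 kg = 224.75 ng/min
224.75 ng/min × 60 min/hr = 13485 ng/hr
Concentration = 331 mcg ÷ 151 mL = 2.192053 mcg/mL = 2192.053 ng/mL
Rate = 13485 ng/hr ÷ 2192.053 ng/mL = 6.151767 mL/hr
Volume infused so far = 6.151767 mL/hr × 0.8 hr = 4.921414 mL
Volume remaining = 151 − 4.921414 = 146.0786 mL
New rate:
Dose = 9.8 ng/kg/min × 72.5 kg = 710.5 ng/min
710.5 ng/min × 60 min/hr = 42630 ng/hr
Rate = 42630 ng/hr ÷ 2192.053 ng/mL = 19.44752 mL/hr
Time remaining = 146.0786 mL ÷ 19.44752 mL/hr = 7.511424 hr

7.5 hours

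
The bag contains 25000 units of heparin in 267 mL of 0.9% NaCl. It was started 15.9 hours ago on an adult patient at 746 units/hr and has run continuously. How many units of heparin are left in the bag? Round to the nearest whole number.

Concentration = 25000 units ÷ 267 mL = 93.63296 units/mL
Rate = 746 units/hr ÷ 93.63296 units/mL = 7.96728 mL/hr
Volume infused = 7.96728 mL/hr × 15.9 hr = 126.6798 mL
Volume remaining = 267 − 126.6798 = 140.3202 mL
Drug remaining = 140.3202 mL × 93.63296 units/mL = 13138.6 units

13139 units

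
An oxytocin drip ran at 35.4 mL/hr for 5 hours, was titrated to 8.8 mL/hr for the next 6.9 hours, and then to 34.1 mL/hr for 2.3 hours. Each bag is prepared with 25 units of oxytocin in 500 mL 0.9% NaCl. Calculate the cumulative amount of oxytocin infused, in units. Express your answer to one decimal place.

Concentration = 25 units ÷ 500 mL = 0.05 units/mL
Stage 1: 35.4 mL/hr × 5 hr = 177 mL → 177 mL × 0.05 units/mL = 8.85 units
Stage 2: 8.8 mL/hr × 6.9 hr = 60.72 mL → 60.72 mL × 0.05 units/mL = 3.036 units
Stage 3: 34.1 mL/hr × 2.3 hr = 78.43 mL → 78.43 mL × 0.05 units/mL = 3.9215 units
Total = 8.85 + 3.036 + 3.9215 = 15.8075 units

15.8 units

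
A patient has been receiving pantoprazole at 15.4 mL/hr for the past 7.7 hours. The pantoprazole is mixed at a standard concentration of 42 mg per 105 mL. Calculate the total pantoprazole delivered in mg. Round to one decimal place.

Concentration = 42 mg ÷ 105 mL = 0.4 mg/mL
Drug rate = 15.4 mL/hr × 0.4 mg/mL = 6.16 mg/hr
Total = 6.16 mg/hr × 7.7 hr = 47.432 mg

47.4 mg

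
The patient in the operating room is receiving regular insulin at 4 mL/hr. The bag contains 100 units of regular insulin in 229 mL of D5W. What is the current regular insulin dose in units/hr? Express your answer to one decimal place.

Concentration = 100 units ÷ 229 mL = 0.4366812 units/mL
Drug rate = 4 mL/hr × 0.4366812 units/mL = 1.746725 units/hr

1.7 units/hr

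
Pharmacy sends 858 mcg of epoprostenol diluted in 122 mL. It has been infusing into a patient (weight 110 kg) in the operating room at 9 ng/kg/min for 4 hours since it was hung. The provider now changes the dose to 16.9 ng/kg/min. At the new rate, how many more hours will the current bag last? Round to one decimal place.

5.6 hours

Initial rate:
Dose = 9 ng/kg/min × 110 kg = 990 ng/min
990 ng/min × 60 min/hr = 59400 ng/hr
Concentration = 858 mcg ÷ 122 mL = 7.032787 mcg/mL = 7032.787 ng/mL
Rate = 59400 ng/hr ÷ 7032.787 ng/mL = 8.446154 mL/hr
Volume infused so far = 8.446154 mL/hr × 4 hr = 33.78462 mL
Volume remaining = 122 − 33.78462 = 88.21538 mL
New rate:
Dose = 16.9 ng/kg/min × 110 kg = 1859 ng/min
1859 ng/min × 60 min/hr = 111540 ng/hr
Rate = 111540 ng/hr ÷ 7032.787 ng/mL = 15.86 mL/hr
Time remaining = 88.21538 mL ÷ 15.86 mL/hr = 5.56213 hr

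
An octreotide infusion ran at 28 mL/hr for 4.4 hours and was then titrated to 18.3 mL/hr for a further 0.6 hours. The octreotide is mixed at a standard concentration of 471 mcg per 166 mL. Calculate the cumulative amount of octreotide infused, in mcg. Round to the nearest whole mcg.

Concentration = 471 mcg ÷ 166 mL = 2.837349 mcg/mL
Stage 1: 28 mL/hr × 4.4 hr = 123.2 mL → 123.2 mL × 2.837349 mcg/mL = 349.5614 mcg
Stage 2: 18.3 mL/hr × 0.6 hr = 10.98 mL → 10.98 mL × 2.837349 mcg/mL = 31.1541 mcg
Total = 349.5614 + 31.1541 = 380.7155 mcg

381 mcg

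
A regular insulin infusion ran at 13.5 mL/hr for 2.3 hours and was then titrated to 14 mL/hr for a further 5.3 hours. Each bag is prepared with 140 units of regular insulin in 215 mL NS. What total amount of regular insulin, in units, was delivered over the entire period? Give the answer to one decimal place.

Concentration = 140 units ÷ 215 mL = 0.6511628 units/mL
Stage 1: 13.5 mL/hr × 2.3 hr = 31.05 mL → 31.05 mL × 0.6511628 units/mL = 20.2186 units
Stage 2: 14 mL/hr × 5.3 hr = 74.2 mL → 74.2 mL × 0.6511628 units/mL = 48.31628 units
Total = 20.2186 + 48.31628 = 68.53488 units

68.5 units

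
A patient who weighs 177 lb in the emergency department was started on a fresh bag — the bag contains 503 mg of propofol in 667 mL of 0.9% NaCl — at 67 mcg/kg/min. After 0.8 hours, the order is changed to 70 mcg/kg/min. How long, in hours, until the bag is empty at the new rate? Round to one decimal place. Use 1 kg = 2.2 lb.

0.7 hours

Initial rate:
Weight = 177 lb ÷ 2.2 lb/kg = 80.45455 kg
Dose = 67 mcg/kg/min × 80.45455 kg = 5390.455 mcg/min
5390.455 mcg/min × 60 min/hr = 323427.3 mcg/hr
Concentration = 503 mg ÷ 667 mL = 0.7541229 mg/mL = 754.1229 mcg/mL
Rate = 323427.3 mcg/hr ÷ 754.1229 mcg/mL = 428.8787 mL/hr
Volume infused so far = 428.8787 mL/hr × 0.8 hr = 343.103 mL
Volume remaining = 667 − 343.103 = 323.897 mL
New rate:
Dose = 70 mcg/kg/min × 80.45455 kg = 5631.818 mcg/min
5631.818 mcg/min × 60 min/hr = 337909.1 mcg/hr
Rate = 337909.1 mcg/hr ÷ 754.1229 mcg/mL = 448.0822 mL/hr
Time remaining = 323.897 mL ÷ 448.0822 mL/hr = 0.7228518 hr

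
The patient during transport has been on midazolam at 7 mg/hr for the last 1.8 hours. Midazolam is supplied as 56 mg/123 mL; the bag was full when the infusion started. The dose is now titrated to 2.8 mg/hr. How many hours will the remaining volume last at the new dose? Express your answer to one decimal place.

15.5 hours

Initial rate:
Concentration = 56 mg ÷ 123 mL = 0.4552846 mg/mL
Rate = 7 mg/hr ÷ 0.4552846 mg/mL = 15.375 mL/hr
Volume infused so far = 15.375 mL/hr × 1.8 hr = 27.675 mL
Volume remaining = 123 − 27.675 = 95.325 mL
New rate:
Rate = 2.8 mg/hr ÷ 0.4552846 mg/mL = 6.15 mL/hr
Time remaining = 95.325 mL ÷ 6.15 mL/hr = 15.5 hr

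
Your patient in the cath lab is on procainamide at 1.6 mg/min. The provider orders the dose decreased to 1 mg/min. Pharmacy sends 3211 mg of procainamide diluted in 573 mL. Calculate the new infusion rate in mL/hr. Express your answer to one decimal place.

1 mg/min × 60 min/hr = 60 mg/hr
Concentration = 3211 mg ÷ 573 mL = 5.603839 mg/mL
Rate = 60 mg/hr ÷ 5.603839 mg/mL = 10.70694 mL/hr

10.7 mL/hr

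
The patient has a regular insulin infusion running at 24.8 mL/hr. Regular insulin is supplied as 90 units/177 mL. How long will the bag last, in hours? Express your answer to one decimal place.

7.1 hours

Duration = 177 mL ÷ 24.8 mL/hr = 7.137097 hr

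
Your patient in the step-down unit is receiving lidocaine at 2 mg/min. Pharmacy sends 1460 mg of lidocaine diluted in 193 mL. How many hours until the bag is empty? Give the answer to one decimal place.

2 mg/min × 60 min/hr = 120 mg/hr
Concentration = 1460 mg ÷ 193 mL = 7.564767 mg/mL
Rate = 120 mg/hr ÷ 7.564767 mg/mL = 15.86301 mL/hr
Duration = 193 mL ÷ 15.86301 mL/hr = 12.16667 hr

12.2 hours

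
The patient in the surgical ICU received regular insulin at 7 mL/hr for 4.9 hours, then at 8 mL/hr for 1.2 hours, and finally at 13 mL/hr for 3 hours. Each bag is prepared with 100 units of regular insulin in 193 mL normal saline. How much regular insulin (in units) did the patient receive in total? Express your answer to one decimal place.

43.0 units

Concentration = 100 units ÷ 193 mL = 0.5181347 units/mL
Stage 1: 7 mL/hr × 4.9 hr = 34.3 mL → 34.3 mL × 0.5181347 units/mL = 17.77202 units
Stage 2: 8 mL/hr × 1.2 hr = 9.6 mL → 9.6 mL × 0.5181347 units/mL = 4.974093 units
Stage 3: 13 mL/hr × 3 hr = 39 mL → 39 mL × 0.5181347 units/mL = 20.20725 units
Total = 17.77202 + 4.974093 + 20.20725 = 42.95337 units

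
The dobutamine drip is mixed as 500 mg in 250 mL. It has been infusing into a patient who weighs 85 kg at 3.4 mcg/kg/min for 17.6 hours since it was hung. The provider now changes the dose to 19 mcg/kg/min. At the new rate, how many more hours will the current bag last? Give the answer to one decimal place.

Initial rate:
Dose = 3.4 mcg/kg/min × 85 kg = 289 mcg/min
289 mcg/min × 60 min/hr = 17340 mcg/hr
Concentration = 500 mg ÷ 250 mL = 2 mg/mL = 2000 mcg/mL
Rate = 17340 mcg/hr ÷ 2000 mcg/mL = 8.67 mL/hr
Volume infused so far = 8.67 mL/hr × 17.6 hr = 152.592 mL
Volume remaining = 250 − 152.592 = 97.408 mL
New rate:
Dose = 19 mcg/kg/min × 85 kg = 1615 mcg/min
1615 mcg/min × 60 min/hr = 96900 mcg/hr
Rate = 96900 mcg/hr ÷ 2000 mcg/mL = 48.45 mL/hr
Time remaining = 97.408 mL ÷ 48.45 mL/hr = 2.010485 hr

2.0 hours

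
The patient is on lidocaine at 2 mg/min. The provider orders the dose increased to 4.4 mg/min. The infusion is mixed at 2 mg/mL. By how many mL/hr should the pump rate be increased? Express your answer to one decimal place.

72.0 mL/hr

At the current dose:
2 mg/min × 60 min/hr = 120 mg/hr
Rate = 120 mg/hr ÷ 2 mg/mL = 60 mL/hr
At the new dose:
4.4 mg/min × 60 min/hr = 264 mg/hr
Rate = 264 mg/hr ÷ 2 mg/mL = 132 mL/hr
Change = 132 − 60 = 72 mL/hr → 72 mL/hr increase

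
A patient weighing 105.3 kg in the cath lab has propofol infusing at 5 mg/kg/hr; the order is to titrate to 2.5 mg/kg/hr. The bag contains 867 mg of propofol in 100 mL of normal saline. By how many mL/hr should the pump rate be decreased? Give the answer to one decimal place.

At the current dose:
Dose = 5 mg/kg/hr × 105.3 kg = 526.5 mg/hr
Concentration = 867 mg ÷ 100 mL = 8.67 mg/mL
Rate = 526.5 mg/hr ÷ 8.67 mg/mL = 60.72664 mL/hr
At the new dose:
Dose = 2.5 mg/kg/hr × 105.3 kg = 263.25 mg/hr
Rate = 263.25 mg/hr ÷ 8.67 mg/mL = 30.36332 mL/hr
Change = 30.36332 − 60.72664 = -30.36332 mL/hr → 30.36332 mL/hr decrease

30.4 mL/hr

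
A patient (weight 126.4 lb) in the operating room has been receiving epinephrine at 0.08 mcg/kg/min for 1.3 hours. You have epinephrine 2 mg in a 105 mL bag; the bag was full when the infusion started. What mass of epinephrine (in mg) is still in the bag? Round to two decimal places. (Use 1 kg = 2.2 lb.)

1.64 mg

Weight = 126.4 lb ÷ 2.2 lb/kg = 57.45455 kg
Dose = 0.08 mcg/kg/min × 57.45455 kg = 4.596364 mcg/min
4.596364 mcg/min × 60 min/hr = 275.7818 mcg/hr
Concentration = 2 mg ÷ 105 mL = 0.01904762 mg/mL = 19.04762 mcg/mL
Rate = 275.7818 mcg/hr ÷ 19.04762 mcg/mL = 14.47855 mL/hr
Volume infused = 14.47855 mL/hr × 1.3 hr = 18.82211 mL
Volume remaining = 105 − 18.82211 = 86.17789 mL
Drug remaining = 86.17789 mL × 19.04762 mcg/mL = 1641.484 mcg = 1.641484 mg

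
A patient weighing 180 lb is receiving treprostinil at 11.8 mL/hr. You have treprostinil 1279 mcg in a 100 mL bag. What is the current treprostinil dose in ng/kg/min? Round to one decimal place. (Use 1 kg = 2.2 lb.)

30.7 ng/kg/min

Weight = 180 lb ÷ 2.2 lb/kg = 81.81818 kg
Concentration = 1279 mcg ÷ 100 mL = 12.79 mcg/mL = 12790 ng/mL
Drug rate = 11.8 mL/hr × 12790 ng/mL = 150922 ng/hr
150922 ng/hr ÷ 60 min/hr = 2515.367 ng/min
2515.367 ng/min ÷ 81.81818 kg = 30.74337 ng/kg/min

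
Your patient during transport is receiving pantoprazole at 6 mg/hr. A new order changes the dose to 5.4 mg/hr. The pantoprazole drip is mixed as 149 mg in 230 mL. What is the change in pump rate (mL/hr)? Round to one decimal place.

At the current dose:
Concentration = 149 mg ÷ 230 mL = 0.6478261 mg/mL
Rate = 6 mg/hr ÷ 0.6478261 mg/mL = 9.261745 mL/hr
At the new dose:
Rate = 5.4 mg/hr ÷ 0.6478261 mg/mL = 8.33557 mL/hr
Change = 8.33557 − 9.261745 = -0.9261745 mL/hr → 0.9261745 mL/hr decrease

0.9 mL/hr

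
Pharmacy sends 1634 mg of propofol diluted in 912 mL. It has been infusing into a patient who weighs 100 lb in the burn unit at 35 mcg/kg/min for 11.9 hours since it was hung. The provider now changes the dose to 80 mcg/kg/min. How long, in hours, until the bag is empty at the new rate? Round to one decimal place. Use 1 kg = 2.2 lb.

2.3 hours

Initial rate:
Weight = 100 lb ÷ 2.2 lb/kg = 45.45455 kg
Dose = 35 mcg/kg/min × 45.45455 kg = 1590.909 mcg/min
1590.909 mcg/min × 60 min/hr = 95454.55 mcg/hr
Concentration = 1634 mg ÷ 912 mL = 1.791667 mg/mL = 1791.667 mcg/mL
Rate = 95454.55 mcg/hr ÷ 1791.667 mcg/mL = 53.27696 mL/hr
Volume infused so far = 53.27696 mL/hr × 11.9 hr = 633.9958 mL
Volume remaining = 912 − 633.9958 = 278.0042 mL
New rate:
Dose = 80 mcg/kg/min × 45.45455 kg = 3636.364 mcg/min
3636.364 mcg/min × 60 min/hr = 218181.8 mcg/hr
Rate = 218181.8 mcg/hr ÷ 1791.667 mcg/mL = 121.7759 mL/hr
Time remaining = 278.0042 mL ÷ 121.7759 mL/hr = 2.282917 hr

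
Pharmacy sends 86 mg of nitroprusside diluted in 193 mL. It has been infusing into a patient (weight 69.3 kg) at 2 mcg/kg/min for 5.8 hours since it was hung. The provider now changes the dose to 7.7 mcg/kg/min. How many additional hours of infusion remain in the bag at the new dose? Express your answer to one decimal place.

1.2 hours

Initial rate:
Dose = 2 mcg/kg/min × 69.3 kg = 138.6 mcg/min
138.6 mcg/min × 60 min/hr = 8316 mcg/hr
Concentration = 86 mg ÷ 193 mL = 0.4455959 mg/mL = 445.5959 mcg/mL
Rate = 8316 mcg/hr ÷ 445.5959 mcg/mL = 18.66265 mL/hr
Volume infused so far = 18.66265 mL/hr × 5.8 hr = 108.2434 mL
Volume remaining = 193 − 108.2434 = 84.75662 mL
New rate:
Dose = 7.7 mcg/kg/min × 69.3 kg = 533.61 mcg/min
533.61 mcg/min × 60 min/hr = 32016.6 mcg/hr
Rate = 32016.6 mcg/hr ÷ 445.5959 mcg/mL = 71.85121 mL/hr
Time remaining = 84.75662 mL ÷ 71.85121 mL/hr = 1.179613 hr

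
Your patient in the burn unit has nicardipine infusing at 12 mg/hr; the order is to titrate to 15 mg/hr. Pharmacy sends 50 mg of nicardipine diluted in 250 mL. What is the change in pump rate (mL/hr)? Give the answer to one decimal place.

At the current dose:
Concentration = 50 mg ÷ 250 mL = 0.2 mg/mL
Rate = 12 mg/hr ÷ 0.2 mg/mL = 60 mL/hr
At the new dose:
Rate = 15 mg/hr ÷ 0.2 mg/mL = 75 mL/hr
Change = 75 − 60 = 15 mL/hr → 15 mL/hr increase

15.0 mL/hr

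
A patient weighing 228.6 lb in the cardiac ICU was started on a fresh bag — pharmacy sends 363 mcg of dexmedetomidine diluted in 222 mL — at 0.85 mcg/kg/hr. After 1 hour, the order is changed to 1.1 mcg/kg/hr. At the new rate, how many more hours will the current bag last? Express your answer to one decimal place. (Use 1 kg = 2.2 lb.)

2.4 hours

Initial rate:
Weight = 228.6 lb ÷ 2.2 lb/kg = 103.9091 kg
Dose = 0.85 mcg/kg/hr × 103.9091 kg = 88.32273 mcg/hr
Concentration = 363 mcg ÷ 222 mL = 1.635135 mcg/mL
Rate = 88.32273 mcg/hr ÷ 1.635135 mcg/mL = 54.01555 mL/hr
Volume infused so far = 54.01555 mL/hr × 1 hr = 54.01555 mL
Volume remaining = 222 − 54.01555 = 167.9844 mL
New rate:
Dose = 1.1 mcg/kg/hr × 103.9091 kg = 114.3 mcg/hr
Rate = 114.3 mcg/hr ÷ 1.635135 mcg/mL = 69.90248 mL/hr
Time remaining = 167.9844 mL ÷ 69.90248 mL/hr = 2.403126 hr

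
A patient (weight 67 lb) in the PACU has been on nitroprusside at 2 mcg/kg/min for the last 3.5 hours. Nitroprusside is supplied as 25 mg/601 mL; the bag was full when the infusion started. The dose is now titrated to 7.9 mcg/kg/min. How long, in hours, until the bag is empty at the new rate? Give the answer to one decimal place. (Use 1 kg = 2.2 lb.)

Initial rate:
Weight = 67 lb ÷ 2.2 lb/kg = 30.45455 kg
Dose = 2 mcg/kg/min × 30.45455 kg = 60.90909 mcg/min
60.90909 mcg/min × 60 min/hr = 3654.545 mcg/hr
Concentration = 25 mg ÷ 601 mL = 0.04159734 mg/mL = 41.59734 mcg/mL
Rate = 3654.545 mcg/hr ÷ 41.59734 mcg/mL = 87.85527 mL/hr
Volume infused so far = 87.85527 mL/hr × 3.5 hr = 307.4935 mL
Volume remaining = 601 − 307.4935 = 293.5065 mL
New rate:
Dose = 7.9 mcg/kg/min × 30.45455 kg = 240.5909 mcg/min
240.5909 mcg/min × 60 min/hr = 14435.45 mcg/hr
Rate = 14435.45 mcg/hr ÷ 41.59734 mcg/mL = 347.0283 mL/hr
Time remaining = 293.5065 mL ÷ 347.0283 mL/hr = 0.8457711 hr

0.8 hours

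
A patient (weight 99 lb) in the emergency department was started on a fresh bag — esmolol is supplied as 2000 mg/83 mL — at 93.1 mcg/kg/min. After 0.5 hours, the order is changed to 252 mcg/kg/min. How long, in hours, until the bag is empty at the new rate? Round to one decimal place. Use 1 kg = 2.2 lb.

Initial rate:
Weight = 99 lb ÷ 2.2 lb/kg = 45 kg
Dose = 93.1 mcg/kg/min × 45 kg = 4189.5 mcg/min
4189.5 mcg/min × 60 min/hr = 251370 mcg/hr
Concentration = 2000 mg ÷ 83 mL = 24.09639 mg/mL = 24096.39 mcg/mL
Rate = 251370 mcg/hr ÷ 24096.39 mcg/mL = 10.43185 mL/hr
Volume infused so far = 10.43185 mL/hr × 0.5 hr = 5.215927 mL
Volume remaining = 83 − 5.215927 = 77.78407 mL
New rate:
Dose = 252 mcg/kg/min × 45 kg = 11340 mcg/min
11340 mcg/min × 60 min/hr = 680400 mcg/hr
Rate = 680400 mcg/hr ÷ 24096.39 mcg/mL = 28.2366 mL/hr
Time remaining = 77.78407 mL ÷ 28.2366 mL/hr = 2.754725 hr

2.8 hours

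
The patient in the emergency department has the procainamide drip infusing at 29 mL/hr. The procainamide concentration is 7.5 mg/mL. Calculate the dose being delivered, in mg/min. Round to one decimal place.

Drug rate = 29 mL/hr × 7.5 mg/mL = 217.5 mg/hr
217.5 mg/hr ÷ 60 min/hr = 3.625 mg/min

3.6 mg/min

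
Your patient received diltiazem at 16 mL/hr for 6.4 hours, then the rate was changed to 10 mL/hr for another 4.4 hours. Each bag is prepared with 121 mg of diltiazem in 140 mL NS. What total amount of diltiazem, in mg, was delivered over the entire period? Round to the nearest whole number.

127 mg

Concentration = 121 mg ÷ 140 mL = 0.8642857 mg/mL
Stage 1: 16 mL/hr × 6.4 hr = 102.4 mL → 102.4 mL × 0.8642857 mg/mL = 88.50286 mg
Stage 2: 10 mL/hr × 4.4 hr = 44 mL → 44 mL × 0.8642857 mg/mL = 38.02857 mg
Total = 88.50286 + 38.02857 = 126.5314 mg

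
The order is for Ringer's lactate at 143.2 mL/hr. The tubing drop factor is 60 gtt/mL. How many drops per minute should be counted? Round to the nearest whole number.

143 gtt/min

143.2 mL/hr ÷ 60 min/hr = 2.386667 mL/min
2.386667 mL/min × 60 gtt/mL = 143.2 gtt/min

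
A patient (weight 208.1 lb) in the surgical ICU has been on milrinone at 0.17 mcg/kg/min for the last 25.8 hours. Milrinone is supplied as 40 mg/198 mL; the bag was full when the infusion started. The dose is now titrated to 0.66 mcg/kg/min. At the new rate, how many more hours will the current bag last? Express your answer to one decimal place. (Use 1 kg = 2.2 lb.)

4.0 hours

Initial rate:
Weight = 208.1 lb ÷ 2.2 lb/kg = 94.59091 kg
Dose = 0.17 mcg/kg/min × 94.59091 kg = 16.08045 mcg/min
16.08045 mcg/min × 60 min/hr = 964.8273 mcg/hr
Concentration = 40 mg ÷ 198 mL = 0.2020202 mg/mL = 202.0202 mcg/mL
Rate = 964.8273 mcg/hr ÷ 202.0202 mcg/mL = 4.775895 mL/hr
Volume infused so far = 4.775895 mL/hr × 25.8 hr = 123.2181 mL
Volume remaining = 198 − 123.2181 = 74.78191 mL
New rate:
Dose = 0.66 mcg/kg/min × 94.59091 kg = 62.43 mcg/min
62.43 mcg/min × 60 min/hr = 3745.8 mcg/hr
Rate = 3745.8 mcg/hr ÷ 202.0202 mcg/mL = 18.54171 mL/hr
Time remaining = 74.78191 mL ÷ 18.54171 mL/hr = 4.033172 hr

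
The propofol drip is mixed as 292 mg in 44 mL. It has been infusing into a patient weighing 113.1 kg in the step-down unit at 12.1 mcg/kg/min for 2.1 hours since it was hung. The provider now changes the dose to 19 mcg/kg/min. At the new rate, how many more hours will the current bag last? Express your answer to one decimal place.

0.9 hours

Initial rate:
Dose = 12.1 mcg/kg/min × 113.1 kg = 1368.51 mcg/min
1368.51 mcg/min × 60 min/hr = 82110.6 mcg/hr
Concentration = 292 mg ÷ 44 mL = 6.636364 mg/mL = 6636.364 mcg/mL
Rate = 82110.6 mcg/hr ÷ 6636.364 mcg/mL = 12.37283 mL/hr
Volume infused so far = 12.37283 mL/hr × 2.1 hr = 25.98294 mL
Volume remaining = 44 − 25.98294 = 18.01706 mL
New rate:
Dose = 19 mcg/kg/min × 113.1 kg = 2148.9 mcg/min
2148.9 mcg/min × 60 min/hr = 128934 mcg/hr
Rate = 128934 mcg/hr ÷ 6636.364 mcg/mL = 19.42841 mL/hr
Time remaining = 18.01706 mL ÷ 19.42841 mL/hr = 0.9273562 hr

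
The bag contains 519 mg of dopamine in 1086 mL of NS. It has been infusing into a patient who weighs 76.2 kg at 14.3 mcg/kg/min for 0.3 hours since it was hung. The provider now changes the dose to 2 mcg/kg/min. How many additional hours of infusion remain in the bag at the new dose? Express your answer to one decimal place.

54.6 hours

Initial rate:
Dose = 14.3 mcg/kg/min × 76.2 kg = 1089.66 mcg/min
1089.66 mcg/min × 60 min/hr = 65379.6 mcg/hr
Concentration = 519 mg ÷ 1086 mL = 0.4779006 mg/mL = 477.9006 mcg/mL
Rate = 65379.6 mcg/hr ÷ 477.9006 mcg/mL = 136.8059 mL/hr
Volume infused so far = 136.8059 mL/hr × 0.3 hr = 41.04176 mL
Volume remaining = 1086 − 41.04176 = 1044.958 mL
New rate:
Dose = 2 mcg/kg/min × 76.2 kg = 152.4 mcg/min
152.4 mcg/min × 60 min/hr = 9144 mcg/hr
Rate = 9144 mcg/hr ÷ 477.9006 mcg/mL = 19.13369 mL/hr
Time remaining = 1044.958 mL ÷ 19.13369 mL/hr = 54.61353 hr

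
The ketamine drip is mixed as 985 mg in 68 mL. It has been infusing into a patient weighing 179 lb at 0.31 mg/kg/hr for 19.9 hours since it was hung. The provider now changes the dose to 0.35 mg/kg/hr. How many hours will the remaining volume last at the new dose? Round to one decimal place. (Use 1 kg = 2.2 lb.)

Initial rate:
Weight = 179 lb ÷ 2.2 lb/kg = 81.36364 kg
Dose = 0.31 mg/kg/hr × 81.36364 kg = 25.22273 mg/hr
Concentration = 985 mg ÷ 68 mL = 14.48529 mg/mL
Rate = 25.22273 mg/hr ÷ 14.48529 mg/mL = 1.741264 mL/hr
Volume infused so far = 1.741264 mL/hr × 19.9 hr = 34.65116 mL
Volume remaining = 68 − 34.65116 = 33.34884 mL
New rate:
Dose = 0.35 mg/kg/hr × 81.36364 kg = 28.47727 mg/hr
Rate = 28.47727 mg/hr ÷ 14.48529 mg/mL = 1.965944 mL/hr
Time remaining = 33.34884 mL ÷ 1.965944 mL/hr = 16.96327 hr

17.0 hours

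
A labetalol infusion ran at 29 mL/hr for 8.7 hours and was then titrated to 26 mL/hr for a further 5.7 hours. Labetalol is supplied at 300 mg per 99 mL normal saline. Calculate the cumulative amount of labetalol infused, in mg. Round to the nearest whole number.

1214 mg

Concentration = 300 mg ÷ 99 mL = 3.030303 mg/mL
Stage 1: 29 mL/hr × 8.7 hr = 252.3 mL → 252.3 mL × 3.030303 mg/mL = 764.5455 mg
Stage 2: 26 mL/hr × 5.7 hr = 148.2 mL → 148.2 mL × 3.030303 mg/mL = 449.0909 mg
Total = 764.5455 + 449.0909 = 1213.636 mg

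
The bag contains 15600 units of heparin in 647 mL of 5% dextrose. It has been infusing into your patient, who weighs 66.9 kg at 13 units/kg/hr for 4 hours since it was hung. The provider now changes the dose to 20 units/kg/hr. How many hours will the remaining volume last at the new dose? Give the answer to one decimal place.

9.1 hours

Initial rate:
Dose = 13 units/kg/hr × 66.9 kg = 869.7 units/hr
Concentration = 15600 units ÷ 647 mL = 24.11128 units/mL
Rate = 869.7 units/hr ÷ 24.11128 units/mL = 36.07025 mL/hr
Volume infused so far = 36.07025 mL/hr × 4 hr = 144.281 mL
Volume remaining = 647 − 144.281 = 502.719 mL
New rate:
Dose = 20 units/kg/hr × 66.9 kg = 1338 units/hr
Rate = 1338 units/hr ÷ 24.11128 units/mL = 55.49269 mL/hr
Time remaining = 502.719 mL ÷ 55.49269 mL/hr = 9.059193 hr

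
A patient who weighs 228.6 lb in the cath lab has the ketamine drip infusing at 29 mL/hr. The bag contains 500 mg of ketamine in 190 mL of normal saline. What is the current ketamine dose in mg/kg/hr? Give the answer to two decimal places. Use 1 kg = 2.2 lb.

Weight = 228.6 lb ÷ 2.2 lb/kg = 103.9091 kg
Concentration = 500 mg ÷ 190 mL = 2.631579 mg/mL
Drug rate = 29 mL/hr × 2.631579 mg/mL = 76.31579 mg/hr
76.31579 mg/hr ÷ 103.9091 kg = 0.7344477 mg/kg/hr

0.73 mg/kg/hr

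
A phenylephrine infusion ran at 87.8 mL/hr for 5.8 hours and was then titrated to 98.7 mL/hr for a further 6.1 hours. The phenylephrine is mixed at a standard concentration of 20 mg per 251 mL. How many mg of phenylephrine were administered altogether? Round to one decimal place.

88.6 mg

Concentration = 20 mg ÷ 251 mL = 0.07968127 mg/mL
Stage 1: 87.8 mL/hr × 5.8 hr = 509.24 mL → 509.24 mL × 0.07968127 mg/mL = 40.57689 mg
Stage 2: 98.7 mL/hr × 6.1 hr = 602.07 mL → 602.07 mL × 0.07968127 mg/mL = 47.97371 mg
Total = 40.57689 + 47.97371 = 88.5506 mg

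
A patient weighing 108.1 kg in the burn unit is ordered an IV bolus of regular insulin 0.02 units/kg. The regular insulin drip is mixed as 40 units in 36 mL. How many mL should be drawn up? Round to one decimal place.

Dose = 0.02 units/kg × 108.1 kg = 2.162 units
Concentration = 40 units ÷ 36 mL = 1.111111 units/mL
Volume = 2.162 units ÷ 1.111111 units/mL = 1.9458 mL

1.9 mL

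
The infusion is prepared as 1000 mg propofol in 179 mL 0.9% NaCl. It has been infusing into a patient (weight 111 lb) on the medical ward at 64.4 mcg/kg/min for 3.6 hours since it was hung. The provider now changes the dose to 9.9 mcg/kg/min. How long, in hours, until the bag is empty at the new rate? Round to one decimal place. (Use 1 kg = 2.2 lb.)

Initial rate:
Weight = 111 lb ÷ 2.2 lb/kg = 50.45455 kg
Dose = 64.4 mcg/kg/min × 50.45455 kg = 3249.273 mcg/min
3249.273 mcg/min × 60 min/hr = 194956.4 mcg/hr
Concentration = 1000 mg ÷ 179 mL = 5.586592 mg/mL = 5586.592 mcg/mL
Rate = 194956.4 mcg/hr ÷ 5586.592 mcg/mL = 34.89719 mL/hr
Volume infused so far = 34.89719 mL/hr × 3.6 hr = 125.6299 mL
Volume remaining = 179 − 125.6299 = 53.37012 mL
New rate:
Dose = 9.9 mcg/kg/min × 50.45455 kg = 499.5 mcg/min
499.5 mcg/min × 60 min/hr = 29970 mcg/hr
Rate = 29970 mcg/hr ÷ 5586.592 mcg/mL = 5.36463 mL/hr
Time remaining = 53.37012 mL ÷ 5.36463 mL/hr = 9.948518 hr

9.9 hours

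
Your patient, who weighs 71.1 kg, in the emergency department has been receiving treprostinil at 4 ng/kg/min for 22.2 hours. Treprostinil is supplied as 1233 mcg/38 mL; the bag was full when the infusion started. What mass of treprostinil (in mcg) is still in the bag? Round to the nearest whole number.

854 mcg

Dose = 4 ng/kg/min × 71.1 kg = 284.4 ng/min
284.4 ng/min × 60 min/hr = 17064 ng/hr
Concentration = 1233 mcg ÷ 38 mL = 32.44737 mcg/mL = 32447.37 ng/mL
Rate = 17064 ng/hr ÷ 32447.37 ng/mL = 0.5258978 mL/hr
Volume infused = 0.5258978 mL/hr × 22.2 hr = 11.67493 mL
Volume remaining = 38 − 11.67493 = 26.32507 mL
Drug remaining = 26.32507 mL × 32447.37 ng/mL = 854179.2 ng = 854.1792 mcg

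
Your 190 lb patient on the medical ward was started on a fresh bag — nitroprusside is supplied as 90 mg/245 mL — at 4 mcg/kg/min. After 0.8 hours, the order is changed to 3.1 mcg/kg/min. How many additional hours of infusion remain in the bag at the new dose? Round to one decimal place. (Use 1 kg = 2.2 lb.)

4.6 hours

Initial rate:
Weight = 190 lb ÷ 2.2 lb/kg = 86.36364 kg
Dose = 4 mcg/kg/min × 86.36364 kg = 345.4545 mcg/min
345.4545 mcg/min × 60 min/hr = 20727.27 mcg/hr
Concentration = 90 mg ÷ 245 mL = 0.3673469 mg/mL = 367.3469 mcg/mL
Rate = 20727.27 mcg/hr ÷ 367.3469 mcg/mL = 56.42424 mL/hr
Volume infused so far = 56.42424 mL/hr × 0.8 hr = 45.13939 mL
Volume remaining = 245 − 45.13939 = 199.8606 mL
New rate:
Dose = 3.1 mcg/kg/min × 86.36364 kg = 267.7273 mcg/min
267.7273 mcg/min × 60 min/hr = 16063.64 mcg/hr
Rate = 16063.64 mcg/hr ÷ 367.3469 mcg/mL = 43.72879 mL/hr
Time remaining = 199.8606 mL ÷ 43.72879 mL/hr = 4.570458 hr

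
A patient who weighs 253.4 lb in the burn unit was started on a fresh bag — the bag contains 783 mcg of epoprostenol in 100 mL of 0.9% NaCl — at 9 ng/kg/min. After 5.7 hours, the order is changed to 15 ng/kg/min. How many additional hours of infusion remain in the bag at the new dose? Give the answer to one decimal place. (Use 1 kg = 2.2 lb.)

Initial rate:
Weight = 253.4 lb ÷ 2.2 lb/kg = 115.1818 kg
Dose = 9 ng/kg/min × 115.1818 kg = 1036.636 ng/min
1036.636 ng/min × 60 min/hr = 62198.18 ng/hr
Concentration = 783 mcg ÷ 100 mL = 7.83 mcg/mL = 7830 ng/mL
Rate = 62198.18 ng/hr ÷ 7830 ng/mL = 7.943574 mL/hr
Volume infused so far = 7.943574 mL/hr × 5.7 hr = 45.27837 mL
Volume remaining = 100 − 45.27837 = 54.72163 mL
New rate:
Dose = 15 ng/kg/min × 115.1818 kg = 1727.727 ng/min
1727.727 ng/min × 60 min/hr = 103663.6 ng/hr
Rate = 103663.6 ng/hr ÷ 7830 ng/mL = 13.23929 mL/hr
Time remaining = 54.72163 mL ÷ 13.23929 mL/hr = 4.133275 hr

4.1 hours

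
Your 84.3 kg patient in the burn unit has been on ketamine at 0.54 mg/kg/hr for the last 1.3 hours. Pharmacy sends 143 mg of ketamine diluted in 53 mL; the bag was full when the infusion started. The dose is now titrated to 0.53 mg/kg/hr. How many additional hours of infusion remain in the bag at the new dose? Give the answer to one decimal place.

1.9 hours

Initial rate:
Dose = 0.54 mg/kg/hr × 84.3 kg = 45.522 mg/hr
Concentration = 143 mg ÷ 53 mL = 2.698113 mg/mL
Rate = 45.522 mg/hr ÷ 2.698113 mg/mL = 16.87179 mL/hr
Volume infused so far = 16.87179 mL/hr × 1.3 hr = 21.93333 mL
Volume remaining = 53 − 21.93333 = 31.06667 mL
New rate:
Dose = 0.53 mg/kg/hr × 84.3 kg = 44.679 mg/hr
Rate = 44.679 mg/hr ÷ 2.698113 mg/mL = 16.55935 mL/hr
Time remaining = 31.06667 mL ÷ 16.55935 mL/hr = 1.87608 hr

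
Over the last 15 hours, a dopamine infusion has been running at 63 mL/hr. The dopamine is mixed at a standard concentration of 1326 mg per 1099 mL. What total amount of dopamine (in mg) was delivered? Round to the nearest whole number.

Concentration = 1326 mg ÷ 1099 mL = 1.206551 mg/mL = 1206.551 mcg/mL
Drug rate = 63 mL/hr × 1206.551 mcg/mL = 76012.74 mcg/hr
Total = 76012.74 mcg/hr × 15 hr = 1140191 mcg = 1140.191 mg

1140 mg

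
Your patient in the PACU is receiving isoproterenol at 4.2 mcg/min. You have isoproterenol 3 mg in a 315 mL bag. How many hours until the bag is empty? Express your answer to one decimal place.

11.9 hours

4.2 mcg/min × 60 min/hr = 252 mcg/hr
Concentration = 3 mg ÷ 315 mL = 0.00952381 mg/mL = 9.52381 mcg/mL
Rate = 252 mcg/hr ÷ 9.52381 mcg/mL = 26.46 mL/hr
Duration = 315 mL ÷ 26.46 mL/hr = 11.90476 hr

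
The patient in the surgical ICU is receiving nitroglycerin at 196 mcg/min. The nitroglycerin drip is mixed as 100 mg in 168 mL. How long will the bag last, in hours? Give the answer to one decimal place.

8.5 hours

196 mcg/min × 60 min/hr = 11760 mcg/hr
Concentration = 100 mg ÷ 168 mL = 0.5952381 mg/mL = 595.2381 mcg/mL
Rate = 11760 mcg/hr ÷ 595.2381 mcg/mL = 19.7568 mL/hr
Duration = 168 mL ÷ 19.7568 mL/hr = 8.503401 hr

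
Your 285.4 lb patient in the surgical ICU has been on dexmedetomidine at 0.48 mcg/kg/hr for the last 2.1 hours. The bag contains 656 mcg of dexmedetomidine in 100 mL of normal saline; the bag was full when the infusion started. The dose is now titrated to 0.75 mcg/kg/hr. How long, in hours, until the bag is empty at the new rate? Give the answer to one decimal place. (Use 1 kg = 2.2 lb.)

Initial rate:
Weight = 285.4 lb ÷ 2.2 lb/kg = 129.7273 kg
Dose = 0.48 mcg/kg/hr × 129.7273 kg = 62.26909 mcg/hr
Concentration = 656 mcg ÷ 100 mL = 6.56 mcg/mL
Rate = 62.26909 mcg/hr ÷ 6.56 mcg/mL = 9.492239 mL/hr
Volume infused so far = 9.492239 mL/hr × 2.1 hr = 19.9337 mL
Volume remaining = 100 − 19.9337 = 80.0663 mL
New rate:
Dose = 0.75 mcg/kg/hr × 129.7273 kg = 97.29545 mcg/hr
Rate = 97.29545 mcg/hr ÷ 6.56 mcg/mL = 14.83162 mL/hr
Time remaining = 80.0663 mL ÷ 14.83162 mL/hr = 5.39835 hr

5.4 hours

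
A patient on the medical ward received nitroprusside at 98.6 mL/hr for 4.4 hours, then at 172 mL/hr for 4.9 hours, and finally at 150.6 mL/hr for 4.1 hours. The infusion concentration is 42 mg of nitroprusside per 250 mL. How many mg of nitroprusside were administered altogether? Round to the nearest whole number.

318 mg

Concentration = 42 mg ÷ 250 mL = 0.168 mg/mL
Stage 1: 98.6 mL/hr × 4.4 hr = 433.84 mL → 433.84 mL × 0.168 mg/mL = 72.88512 mg
Stage 2: 172 mL/hr × 4.9 hr = 842.8 mL → 842.8 mL × 0.168 mg/mL = 141.5904 mg
Stage 3: 150.6 mL/hr × 4.1 hr = 617.46 mL → 617.46 mL × 0.168 mg/mL = 103.7333 mg
Total = 72.88512 + 141.5904 + 103.7333 = 318.2088 mg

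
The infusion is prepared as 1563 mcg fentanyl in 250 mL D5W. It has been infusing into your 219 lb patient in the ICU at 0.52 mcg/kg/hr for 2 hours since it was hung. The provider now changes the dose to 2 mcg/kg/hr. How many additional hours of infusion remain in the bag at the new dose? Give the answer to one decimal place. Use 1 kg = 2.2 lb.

Initial rate:
Weight = 219 lb ÷ 2.2 lb/kg = 99.54545 kg
Dose = 0.52 mcg/kg/hr × 99.54545 kg = 51.76364 mcg/hr
Concentration = 1563 mcg ÷ 250 mL = 6.252 mcg/mL
Rate = 51.76364 mcg/hr ÷ 6.252 mcg/mL = 8.279532 mL/hr
Volume infused so far = 8.279532 mL/hr × 2 hr = 16.55906 mL
Volume remaining = 250 − 16.55906 = 233.4409 mL
New rate:
Dose = 2 mcg/kg/hr × 99.54545 kg = 199.0909 mcg/hr
Rate = 199.0909 mcg/hr ÷ 6.252 mcg/mL = 31.84436 mL/hr
Time remaining = 233.4409 mL ÷ 31.84436 mL/hr = 7.330685 hr

7.3 hours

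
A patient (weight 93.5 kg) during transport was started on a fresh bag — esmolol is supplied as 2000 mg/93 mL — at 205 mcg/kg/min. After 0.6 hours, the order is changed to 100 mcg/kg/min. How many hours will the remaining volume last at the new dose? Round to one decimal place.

2.3 hours

Initial rate:
Dose = 205 mcg/kg/min × 93.5 kg = 19167.5 mcg/min
19167.5 mcg/min × 60 min/hr = 1150050 mcg/hr
Concentration = 2000 mg ÷ 93 mL = 21.50538 mg/mL = 21505.38 mcg/mL
Rate = 1150050 mcg/hr ÷ 21505.38 mcg/mL = 53.47733 mL/hr
Volume infused so far = 53.47733 mL/hr × 0.6 hr = 32.08639 mL
Volume remaining = 93 − 32.08639 = 60.91361 mL
New rate:
Dose = 100 mcg/kg/min × 93.5 kg = 9350 mcg/min
9350 mcg/min × 60 min/hr = 561000 mcg/hr
Rate = 561000 mcg/hr ÷ 21505.38 mcg/mL = 26.0865 mL/hr
Time remaining = 60.91361 mL ÷ 26.0865 mL/hr = 2.335062 hr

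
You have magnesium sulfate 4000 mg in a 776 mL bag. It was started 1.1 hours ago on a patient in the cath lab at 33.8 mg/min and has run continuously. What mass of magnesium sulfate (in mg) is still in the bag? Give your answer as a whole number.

33.8 mg/min × 60 min/hr = 2028 mg/hr
Concentration = 4000 mg ÷ 776 mL = 5.154639 mg/mL
Rate = 2028 mg/hr ÷ 5.154639 mg/mL = 393.432 mL/hr
Volume infused = 393.432 mL/hr × 1.1 hr = 432.7752 mL
Volume remaining = 776 − 432.7752 = 343.2248 mL
Drug remaining = 343.2248 mL × 5.154639 mg/mL = 1769.2 mg

1769 mg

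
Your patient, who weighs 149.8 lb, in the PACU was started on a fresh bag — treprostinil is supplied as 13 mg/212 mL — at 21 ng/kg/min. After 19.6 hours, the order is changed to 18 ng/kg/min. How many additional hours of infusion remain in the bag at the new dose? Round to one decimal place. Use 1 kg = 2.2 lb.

153.9 hours

Initial rate:
Weight = 149.8 lb ÷ 2.2 lb/kg = 68.09091 kg
Dose = 21 ng/kg/min × 68.09091 kg = 1429.909 ng/min
1429.909 ng/min × 60 min/hr = 85794.55 ng/hr
Concentration = 13 mg ÷ 212 mL = 0.06132075 mg/mL = 61320.75 ng/mL
Rate = 85794.55 ng/hr ÷ 61320.75 ng/mL = 1.399111 mL/hr
Volume infused so far = 1.399111 mL/hr × 19.6 hr = 27.42258 mL
Volume remaining = 212 − 27.42258 = 184.5774 mL
New rate:
Dose = 18 ng/kg/min × 68.09091 kg = 1225.636 ng/min
1225.636 ng/min × 60 min/hr = 73538.18 ng/hr
Rate = 73538.18 ng/hr ÷ 61320.75 ng/mL = 1.199238 mL/hr
Time remaining = 184.5774 mL ÷ 1.199238 mL/hr = 153.9122 hr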